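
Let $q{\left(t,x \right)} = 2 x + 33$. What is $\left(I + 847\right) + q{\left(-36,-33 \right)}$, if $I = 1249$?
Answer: $2063$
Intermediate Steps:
$q{\left(t,x \right)} = 33 + 2 x$
$\left(I + 847\right) + q{\left(-36,-33 \right)} = \left(1249 + 847\right) + \left(33 + 2 \left(-33\right)\right) = 2096 + \left(33 - 66\right) = 2096 - 33 = 2063$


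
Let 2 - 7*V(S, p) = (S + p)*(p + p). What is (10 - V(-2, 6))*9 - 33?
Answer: 813/7 ≈ 116.14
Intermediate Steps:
V(S, p) = 2/7 - 2*p*(S + p)/7 (V(S, p) = 2/7 - (S + p)*(p + p)/7 = 2/7 - (S + p)*2*p/7 = 2/7 - 2*p*(S + p)/7)
(10 - V(-2, 6))*9 - 33 = (10 - (2/7 - 2/7*6² - 2/7*(-2)*6))*9 - 33 = (10 - (2/7 - 2/7*36 + 24/7))*9 - 33 = (10 - (2/7 - 72/7 + 24/7))*9 - 33 = (10 - 1*(-46/7))*9 - 33 = (10 + 46/7)*9 - 33 = (116/7)*9 - 33 = 1044/7 - 33 = 813/7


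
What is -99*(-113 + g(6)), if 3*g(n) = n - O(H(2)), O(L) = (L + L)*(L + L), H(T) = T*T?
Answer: 13101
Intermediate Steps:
H(T) = T²
O(L) = 4*L² (O(L) = (2*L)*(2*L) = 4*L²)
g(n) = -64/3 + n/3 (g(n) = (n - 4*(2²)²)/3 = (n - 4*4²)/3 = (n - 4*16)/3 = (n - 1*64)/3 = (n - 64)/3 = (-64 + n)/3 = -64/3 + n/3)
-99*(-113 + g(6)) = -99*(-113 + (-64/3 + (⅓)*6)) = -99*(-113 + (-64/3 + 2)) = -99*(-113 - 58/3) = -99*(-397/3) = 13101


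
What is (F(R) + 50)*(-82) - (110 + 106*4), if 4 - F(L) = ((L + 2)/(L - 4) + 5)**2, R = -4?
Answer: -21615/8 ≈ -2701.9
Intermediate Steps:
F(L) = 4 - (5 + (2 + L)/(-4 + L))**2 (F(L) = 4 - ((L + 2)/(L - 4) + 5)**2 = 4 - ((2 + L)/(-4 + L) + 5)**2 = 4 - (5 + (2 + L)/(-4 + L))**2)
(F(R) + 50)*(-82) - (110 + 106*4) = ((4 - 36*(-3 - 4)**2/(-4 - 4)**2) + 50)*(-82) - (110 + 106*4) = ((4 - 36*(-7)**2/(-8)**2) + 50)*(-82) - (110 + 424) = ((4 - 36*1/64*49) + 50)*(-82) - 1*534 = ((4 - 441/16) + 50)*(-82) - 534 = (-377/16 + 50)*(-82) - 534 = (423/16)*(-82) - 534 = -17343/8 - 534 = -21615/8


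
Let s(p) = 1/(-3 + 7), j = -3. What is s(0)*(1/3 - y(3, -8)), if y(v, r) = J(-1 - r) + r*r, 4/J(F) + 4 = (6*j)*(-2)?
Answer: -1531/96 ≈ -15.948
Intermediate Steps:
J(F) = 1/8 (J(F) = 4/(-4 + (6*(-3))*(-2)) = 4/(-4 - 18*(-2)) = 4/(-4 + 36) = 4/32 = 4*(1/32) = 1/8)
y(v, r) = 1/8 + r**2 (y(v, r) = 1/8 + r*r = 1/8 + r**2)
s(p) = 1/4
s(0)*(1/3 - y(3, -8)) = (1/3 - (1/8 + (-8)**2))/4 = (1/3 - (1/8 + 64))/4 = (1/3 - 1*513/8)/4 = (1/3 - 513/8)/4 = (1/4)*(-1531/24) = -1531/96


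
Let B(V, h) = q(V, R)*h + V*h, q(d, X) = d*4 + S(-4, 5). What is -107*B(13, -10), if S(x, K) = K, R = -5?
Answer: 74900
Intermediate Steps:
q(d, X) = 5 + 4*d (q(d, X) = d*4 + 5 = 4*d + 5 = 5 + 4*d)
B(V, h) = V*h + h*(5 + 4*V) (B(V, h) = (5 + 4*V)*h + V*h = h*(5 + 4*V) + V*h = V*h + h*(5 + 4*V))
-107*B(13, -10) = -535*(-10)*(1 + 13) = -535*(-10)*14 = -107*(-700) = 74900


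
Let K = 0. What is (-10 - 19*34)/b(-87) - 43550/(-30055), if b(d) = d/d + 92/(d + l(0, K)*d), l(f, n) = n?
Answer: 343103342/30055 ≈ 11416.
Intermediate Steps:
b(d) = 1 + 92/d (b(d) = d/d + 92/(d + 0*d) = 1 + 92/(d + 0) = 1 + 92/d)
(-10 - 19*34)/b(-87) - 43550/(-30055) = (-10 - 19*34)/(((92 - 87)/(-87))) - 43550/(-30055) = (-10 - 646)/((-1/87*5)) - 43550*(-1/30055) = -656/(-5/87) + 8710/6011 = -656*(-87/5) + 8710/6011 = 57072/5 + 8710/6011 = 343103342/30055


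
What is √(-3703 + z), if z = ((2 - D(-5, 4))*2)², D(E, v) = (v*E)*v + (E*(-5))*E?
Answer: 23*√317 ≈ 409.50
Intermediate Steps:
D(E, v) = -5*E² + E*v² (D(E, v) = (E*v)*v + (-5*E)*E = E*v² - 5*E² = -5*E² + E*v²)
z = 171396 (z = ((2 - (-5)*(4² - 5*(-5)))*2)² = ((2 - (-5)*(16 + 25))*2)² = ((2 - (-5)*41)*2)² = ((2 - 1*(-205))*2)² = ((2 + 205)*2)² = (207*2)² = 414² = 171396)
√(-3703 + z) = √(-3703 + 171396) = √167693 = 23*√317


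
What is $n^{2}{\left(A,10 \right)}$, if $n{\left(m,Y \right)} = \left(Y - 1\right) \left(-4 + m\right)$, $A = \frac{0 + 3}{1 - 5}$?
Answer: $\frac{29241}{16} \approx 1827.6$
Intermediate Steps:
$A = - \frac{3}{4}$ ($A = \frac{3}{-4} = 3 \left(- \frac{1}{4}\right) = - \frac{3}{4} \approx -0.75$)
$n{\left(m,Y \right)} = \left(-1 + Y\right) \left(-4 + m\right)$
$n^{2}{\left(A,10 \right)} = \left(4 - - \frac{3}{4} - 40 + 10 \left(- \frac{3}{4}\right)\right)^{2} = \left(4 + \frac{3}{4} - 40 - \frac{15}{2}\right)^{2} = \left(- \frac{171}{4}\right)^{2} = \frac{29241}{16}$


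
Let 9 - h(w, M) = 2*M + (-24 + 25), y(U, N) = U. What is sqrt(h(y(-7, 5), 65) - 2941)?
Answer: I*sqrt(3063) ≈ 55.344*I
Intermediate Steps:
h(w, M) = 8 - 2*M (h(w, M) = 9 - (2*M + (-24 + 25)) = 9 - (2*M + 1) = 9 - (1 + 2*M) = 9 + (-1 - 2*M) = 8 - 2*M)
sqrt(h(y(-7, 5), 65) - 2941) = sqrt((8 - 2*65) - 2941) = sqrt((8 - 130) - 2941) = sqrt(-122 - 2941) = sqrt(-3063) = I*sqrt(3063)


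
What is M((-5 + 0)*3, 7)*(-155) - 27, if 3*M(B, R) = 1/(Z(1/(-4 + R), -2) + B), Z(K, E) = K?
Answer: -1033/44 ≈ -23.477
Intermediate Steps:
M(B, R) = 1/(3*(B + 1/(-4 + R))) (M(B, R) = 1/(3*(1/(-4 + R) + B)) = 1/(3*(B + 1/(-4 + R))))
M((-5 + 0)*3, 7)*(-155) - 27 = ((-4 + 7)/(3*(1 + ((-5 + 0)*3)*(-4 + 7))))*(-155) - 27 = ((⅓)*3/(1 - 5*3*3))*(-155) - 27 = ((⅓)*3/(1 - 15*3))*(-155) - 27 = ((⅓)*3/(1 - 45))*(-155) - 27 = ((⅓)*3/(-44))*(-155) - 27 = ((⅓)*(-1/44)*3)*(-155) - 27 = -1/44*(-155) - 27 = 155/44 - 27 = -1033/44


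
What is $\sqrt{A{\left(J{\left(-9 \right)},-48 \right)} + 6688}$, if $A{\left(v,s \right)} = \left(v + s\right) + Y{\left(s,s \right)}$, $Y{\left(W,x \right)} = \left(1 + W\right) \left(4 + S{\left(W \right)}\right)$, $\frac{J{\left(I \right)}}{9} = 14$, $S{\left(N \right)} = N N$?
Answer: $i \sqrt{101710} \approx 318.92 i$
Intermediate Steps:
$S{\left(N \right)} = N^{2}$
$J{\left(I \right)} = 126$ ($J{\left(I \right)} = 9 \cdot 14 = 126$)
$Y{\left(W,x \right)} = \left(1 + W\right) \left(4 + W^{2}\right)$
$A{\left(v,s \right)} = 4 + v + s^{2} + s^{3} + 5 s$ ($A{\left(v,s \right)} = \left(v + s\right) + \left(4 + s^{2} + s^{3} + 4 s\right) = \left(s + v\right) + \left(4 + s^{2} + s^{3} + 4 s\right) = 4 + v + s^{2} + s^{3} + 5 s$)
$\sqrt{A{\left(J{\left(-9 \right)},-48 \right)} + 6688} = \sqrt{\left(4 + 126 + \left(-48\right)^{2} + \left(-48\right)^{3} + 5 \left(-48\right)\right) + 6688} = \sqrt{\left(4 + 126 + 2304 - 110592 - 240\right) + 6688} = \sqrt{-108398 + 6688} = \sqrt{-101710} = i \sqrt{101710}$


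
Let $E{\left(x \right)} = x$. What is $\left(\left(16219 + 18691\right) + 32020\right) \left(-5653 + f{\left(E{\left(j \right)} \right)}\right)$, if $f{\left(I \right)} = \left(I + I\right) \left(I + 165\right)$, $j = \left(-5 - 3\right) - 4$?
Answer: $-624122250$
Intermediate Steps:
$j = -12$ ($j = -8 - 4 = -12$)
$f{\left(I \right)} = 2 I \left(165 + I\right)$
$\left(\left(16219 + 18691\right) + 32020\right) \left(-5653 + f{\left(E{\left(j \right)} \right)}\right) = \left(\left(16219 + 18691\right) + 32020\right) \left(-5653 + 2 \left(-12\right) \left(165 - 12\right)\right) = \left(34910 + 32020\right) \left(-5653 + 2 \left(-12\right) 153\right) = 66930 \left(-5653 - 3672\right) = 66930 \left(-9325\right) = -624122250$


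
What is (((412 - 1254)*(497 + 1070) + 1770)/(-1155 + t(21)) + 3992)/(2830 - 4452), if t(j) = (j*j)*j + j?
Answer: -15562670/6590997 ≈ -2.3612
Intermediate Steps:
t(j) = j + j³ (t(j) = j²*j + j = j³ + j = j + j³)
(((412 - 1254)*(497 + 1070) + 1770)/(-1155 + t(21)) + 3992)/(2830 - 4452) = (((412 - 1254)*(497 + 1070) + 1770)/(-1155 + (21 + 21³)) + 3992)/(2830 - 4452) = ((-842*1567 + 1770)/(-1155 + (21 + 9261)) + 3992)/(-1622) = ((-1319414 + 1770)/(-1155 + 9282) + 3992)*(-1/1622) = (-1317644/8127 + 3992)*(-1/1622) = (31125340/8127)*(-1/1622) = -15562670/6590997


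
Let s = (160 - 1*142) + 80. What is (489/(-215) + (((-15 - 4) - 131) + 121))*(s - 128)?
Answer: 40344/43 ≈ 938.23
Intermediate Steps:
s = 98 (s = (160 - 142) + 80 = 18 + 80 = 98)
(489/(-215) + (((-15 - 4) - 131) + 121))*(s - 128) = (489/(-215) + (((-15 - 4) - 131) + 121))*(98 - 128) = (489*(-1/215) + ((-19 - 131) + 121))*(-30) = (-489/215 + (-150 + 121))*(-30) = (-489/215 - 29)*(-30) = -6724/215*(-30) = 40344/43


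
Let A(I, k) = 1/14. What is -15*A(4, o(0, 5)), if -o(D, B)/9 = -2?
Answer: -15/14 ≈ -1.0714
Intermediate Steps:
o(D, B) = 18 (o(D, B) = -9*(-2) = 18)
A(I, k) = 1/14
-15*A(4, o(0, 5)) = -15/14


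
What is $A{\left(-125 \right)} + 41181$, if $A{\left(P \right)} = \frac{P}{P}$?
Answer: $41182$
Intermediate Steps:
$A{\left(P \right)} = 1$
$A{\left(-125 \right)} + 41181 = 1 + 41181 = 41182$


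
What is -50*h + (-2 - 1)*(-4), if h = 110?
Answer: -5488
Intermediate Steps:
-50*h + (-2 - 1)*(-4) = -50*110 + (-2 - 1)*(-4) = -5500 - 3*(-4) = -5500 + 12 = -5488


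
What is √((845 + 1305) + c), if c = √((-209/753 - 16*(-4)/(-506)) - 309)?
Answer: √(78031410024150 + 190509*I*√11229410885286)/190509 ≈ 46.368 + 0.18968*I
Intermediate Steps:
c = I*√11229410885286/190509 (c = √((-209*1/753 + 64*(-1/506)) - 309) = √((-209/753 - 32/253) - 309) = √(-76973/190509 - 309) = √(-58944254/190509) = I*√11229410885286/190509 ≈ 17.59*I)
√((845 + 1305) + c) = √((845 + 1305) + I*√11229410885286/190509) = √(2150 + I*√11229410885286/190509)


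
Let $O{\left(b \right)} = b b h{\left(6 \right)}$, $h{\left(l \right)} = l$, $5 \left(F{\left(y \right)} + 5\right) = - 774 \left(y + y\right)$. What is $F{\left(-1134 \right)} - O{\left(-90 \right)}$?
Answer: $\frac{1512407}{5} \approx 3.0248 \cdot 10^{5}$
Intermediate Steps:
$F{\left(y \right)} = -5 - \frac{1548 y}{5}$ ($F{\left(y \right)} = -5 + \frac{\left(-774\right) \left(y + y\right)}{5} = -5 + \frac{\left(-774\right) 2 y}{5} = -5 + \frac{\left(-1548\right) y}{5} = -5 - \frac{1548 y}{5}$)
$O{\left(b \right)} = 6 b^{2}$ ($O{\left(b \right)} = b b 6 = b^{2} \cdot 6 = 6 b^{2}$)
$F{\left(-1134 \right)} - O{\left(-90 \right)} = \left(-5 - - \frac{1755432}{5}\right) - 6 \left(-90\right)^{2} = \left(-5 + \frac{1755432}{5}\right) - 6 \cdot 8100 = \frac{1755407}{5} - 48600 = \frac{1512407}{5}$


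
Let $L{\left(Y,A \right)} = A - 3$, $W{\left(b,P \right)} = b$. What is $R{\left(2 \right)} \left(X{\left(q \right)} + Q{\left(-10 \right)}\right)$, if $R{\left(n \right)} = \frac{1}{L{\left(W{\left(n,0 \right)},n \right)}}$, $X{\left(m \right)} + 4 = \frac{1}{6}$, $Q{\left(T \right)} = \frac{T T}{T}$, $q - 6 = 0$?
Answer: $\frac{83}{6} \approx 13.833$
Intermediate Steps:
$L{\left(Y,A \right)} = -3 + A$
$q = 6$ ($q = 6 + 0 = 6$)
$Q{\left(T \right)} = T$ ($Q{\left(T \right)} = \frac{T^{2}}{T} = T$)
$X{\left(m \right)} = - \frac{23}{6}$ ($X{\left(m \right)} = -4 + \frac{1}{6} = - \frac{23}{6}$)
$R{\left(n \right)} = \frac{1}{-3 + n}$
$R{\left(2 \right)} \left(X{\left(q \right)} + Q{\left(-10 \right)}\right) = \frac{- \frac{23}{6} - 10}{-3 + 2} = \frac{1}{-1} \left(- \frac{83}{6}\right) = \left(-1\right) \left(- \frac{83}{6}\right) = \frac{83}{6}$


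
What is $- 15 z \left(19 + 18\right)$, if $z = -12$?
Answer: $6660$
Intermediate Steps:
$- 15 z \left(19 + 18\right) = - 15 \left(- 12 \left(19 + 18\right)\right) = - 15 \left(\left(-12\right) 37\right) = \left(-15\right) \left(-444\right) = 6660$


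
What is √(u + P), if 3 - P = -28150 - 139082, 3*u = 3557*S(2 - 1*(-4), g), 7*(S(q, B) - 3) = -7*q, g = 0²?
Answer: √163678 ≈ 404.57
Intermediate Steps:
g = 0
S(q, B) = 3 - q (S(q, B) = 3 + (-7*q)/7 = 3 - q)
u = -3557 (u = (3557*(3 - (2 - 1*(-4))))/3 = (3557*(3 - (2 + 4)))/3 = (3557*(3 - 1*6))/3 = (3557*(3 - 6))/3 = (3557*(-3))/3 = (⅓)*(-10671) = -3557)
P = 167235 (P = 3 - (-28150 - 139082) = 3 - 1*(-167232) = 3 + 167232 = 167235)
√(u + P) = √(-3557 + 167235) = √163678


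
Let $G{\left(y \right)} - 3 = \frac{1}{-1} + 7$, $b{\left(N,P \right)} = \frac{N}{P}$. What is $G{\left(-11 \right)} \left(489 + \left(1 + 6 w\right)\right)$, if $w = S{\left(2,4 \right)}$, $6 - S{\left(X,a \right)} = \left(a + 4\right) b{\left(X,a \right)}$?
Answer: $4518$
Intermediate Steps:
$S{\left(X,a \right)} = 6 - \frac{X \left(4 + a\right)}{a}$ ($S{\left(X,a \right)} = 6 - \left(a + 4\right) \frac{X}{a} = 6 - \left(4 + a\right) \frac{X}{a} = 6 - \frac{X \left(4 + a\right)}{a}$)
$w = 2$ ($w = 6 - 2 - \frac{8}{4} = 6 - 2 - 8 \cdot \frac{1}{4} = 6 - 2 - 2 = 2$)
$G{\left(y \right)} = 9$ ($G{\left(y \right)} = 3 + \left(\frac{1}{-1} + 7\right) = 3 + \left(-1 + 7\right) = 3 + 6 = 9$)
$G{\left(-11 \right)} \left(489 + \left(1 + 6 w\right)\right) = 9 \left(489 + \left(1 + 6 \cdot 2\right)\right) = 9 \left(489 + \left(1 + 12\right)\right) = 9 \left(489 + 13\right) = 9 \cdot 502 = 4518$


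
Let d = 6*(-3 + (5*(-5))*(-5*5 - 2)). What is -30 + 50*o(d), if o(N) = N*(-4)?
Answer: -806430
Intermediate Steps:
d = 4032 (d = 6*(-3 - 25*(-25 - 2)) = 6*(-3 - 25*(-27)) = 6*(-3 + 675) = 6*672 = 4032)
o(N) = -4*N
-30 + 50*o(d) = -30 + 50*(-4*4032) = -30 + 50*(-16128) = -30 - 806400 = -806430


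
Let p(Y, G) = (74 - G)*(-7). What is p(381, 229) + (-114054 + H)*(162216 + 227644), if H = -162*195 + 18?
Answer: -56773751275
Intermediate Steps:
p(Y, G) = -518 + 7*G
H = -31572 (H = -31590 + 18 = -31572)
p(381, 229) + (-114054 + H)*(162216 + 227644) = (-518 + 7*229) + (-114054 - 31572)*(162216 + 227644) = (-518 + 1603) - 145626*389860 = 1085 - 56773752360 = -56773751275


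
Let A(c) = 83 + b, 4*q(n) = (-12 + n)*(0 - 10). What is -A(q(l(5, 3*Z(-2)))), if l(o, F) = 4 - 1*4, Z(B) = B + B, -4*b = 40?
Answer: -73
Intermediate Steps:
b = -10 (b = -¼*40 = -10)
Z(B) = 2*B
l(o, F) = 0 (l(o, F) = 4 - 4 = 0)
q(n) = 30 - 5*n/2 (q(n) = ((-12 + n)*(0 - 10))/4 = ((-12 + n)*(-10))/4 = (120 - 10*n)/4 = 30 - 5*n/2)
A(c) = 73 (A(c) = 83 - 10 = 73)
-A(q(l(5, 3*Z(-2)))) = -1*73 = -73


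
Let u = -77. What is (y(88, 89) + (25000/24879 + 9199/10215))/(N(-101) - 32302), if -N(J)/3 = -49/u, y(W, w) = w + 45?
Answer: -126642490007/30102169782285 ≈ -0.0042071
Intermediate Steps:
y(W, w) = 45 + w
N(J) = -21/11 (N(J) = -(-147)/(-77) = -(-147)*(-1)/77 = -3*7/11 = -21/11)
(y(88, 89) + (25000/24879 + 9199/10215))/(N(-101) - 32302) = ((45 + 89) + (25000/24879 + 9199/10215))/(-21/11 - 32302) = (134 + (25000*(1/24879) + 9199*(1/10215)))/(-355343/11) = (134 + (25000/24879 + 9199/10215))*(-11/355343) = (134 + 161412307/84712995)*(-11/355343) = (11512953637/84712995)*(-11/355343) = -126642490007/30102169782285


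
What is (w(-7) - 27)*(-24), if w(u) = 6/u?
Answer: 4680/7 ≈ 668.57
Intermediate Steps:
(w(-7) - 27)*(-24) = (6/(-7) - 27)*(-24) = (6*(-⅐) - 27)*(-24) = (-6/7 - 27)*(-24) = -195/7*(-24) = 4680/7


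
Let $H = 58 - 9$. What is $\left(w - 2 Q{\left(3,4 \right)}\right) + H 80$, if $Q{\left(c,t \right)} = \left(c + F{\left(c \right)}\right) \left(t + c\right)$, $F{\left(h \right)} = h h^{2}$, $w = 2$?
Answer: $3502$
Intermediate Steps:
$F{\left(h \right)} = h^{3}$
$H = 49$ ($H = 58 - 9 = 49$)
$Q{\left(c,t \right)} = \left(c + t\right) \left(c + c^{3}\right)$ ($Q{\left(c,t \right)} = \left(c + c^{3}\right) \left(t + c\right) = \left(c + c^{3}\right) \left(c + t\right) = \left(c + t\right) \left(c + c^{3}\right)$)
$\left(w - 2 Q{\left(3,4 \right)}\right) + H 80 = \left(2 - 2 \cdot 3 \left(3 + 4 + 3^{3} + 4 \cdot 3^{2}\right)\right) + 49 \cdot 80 = \left(2 - 2 \cdot 3 \left(3 + 4 + 27 + 4 \cdot 9\right)\right) + 3920 = \left(2 - 2 \cdot 3 \left(3 + 4 + 27 + 36\right)\right) + 3920 = \left(2 - 2 \cdot 3 \cdot 70\right) + 3920 = \left(2 - 420\right) + 3920 = -418 + 3920 = 3502$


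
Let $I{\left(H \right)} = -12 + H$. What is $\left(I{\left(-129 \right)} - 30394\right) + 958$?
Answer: $-29577$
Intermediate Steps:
$\left(I{\left(-129 \right)} - 30394\right) + 958 = \left(\left(-12 - 129\right) - 30394\right) + 958 = \left(-141 - 30394\right) + 958 = -30535 + 958 = -29577$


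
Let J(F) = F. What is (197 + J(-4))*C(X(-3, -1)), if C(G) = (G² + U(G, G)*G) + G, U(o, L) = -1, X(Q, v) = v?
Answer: 193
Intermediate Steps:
C(G) = G² (C(G) = (G² - G) + G = G²)
(197 + J(-4))*C(X(-3, -1)) = (197 - 4)*(-1)² = 193*1 = 193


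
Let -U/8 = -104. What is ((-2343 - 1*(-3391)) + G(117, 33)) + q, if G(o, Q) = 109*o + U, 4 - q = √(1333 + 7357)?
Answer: 14637 - √8690 ≈ 14544.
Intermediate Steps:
U = 832 (U = -8*(-104) = 832)
q = 4 - √8690 (q = 4 - √(1333 + 7357) = 4 - √8690 ≈ -89.220)
G(o, Q) = 832 + 109*o (G(o, Q) = 109*o + 832 = 832 + 109*o)
((-2343 - 1*(-3391)) + G(117, 33)) + q = ((-2343 - 1*(-3391)) + (832 + 109*117)) + (4 - √8690) = ((-2343 + 3391) + (832 + 12753)) + (4 - √8690) = (1048 + 13585) + (4 - √8690) = 14633 + (4 - √8690) = 14637 - √8690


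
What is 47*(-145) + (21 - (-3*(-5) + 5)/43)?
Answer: -292162/43 ≈ -6794.5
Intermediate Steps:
47*(-145) + (21 - (-3*(-5) + 5)/43) = -6815 + (21 - (15 + 5)/43) = -6815 + (21 - 20/43) = -6815 + 883/43 = -292162/43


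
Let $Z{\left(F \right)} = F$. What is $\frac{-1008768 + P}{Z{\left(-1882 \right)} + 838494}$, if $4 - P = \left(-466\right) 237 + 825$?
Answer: $- \frac{899147}{836612} \approx -1.0747$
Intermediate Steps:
$P = 109621$ ($P = 4 - \left(\left(-466\right) 237 + 825\right) = 4 - \left(-110442 + 825\right) = 4 - -109617 = 4 + 109617 = 109621$)
$\frac{-1008768 + P}{Z{\left(-1882 \right)} + 838494} = \frac{-1008768 + 109621}{-1882 + 838494} = - \frac{899147}{836612}$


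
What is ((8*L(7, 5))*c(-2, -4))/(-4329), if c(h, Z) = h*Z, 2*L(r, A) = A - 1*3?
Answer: -64/4329 ≈ -0.014784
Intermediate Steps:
L(r, A) = -3/2 + A/2 (L(r, A) = (A - 1*3)/2 = (A - 3)/2 = (-3 + A)/2 = -3/2 + A/2)
c(h, Z) = Z*h
((8*L(7, 5))*c(-2, -4))/(-4329) = ((8*(-3/2 + (½)*5))*(-4*(-2)))/(-4329) = ((8*(-3/2 + 5/2))*8)*(-1/4329) = ((8*1)*8)*(-1/4329) = (8*8)*(-1/4329) = 64*(-1/4329) = -64/4329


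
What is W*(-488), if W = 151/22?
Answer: -36844/11 ≈ -3349.5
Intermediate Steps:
W = 151/22 (W = 151*(1/22) = 151/22 ≈ 6.8636)
W*(-488) = (151/22)*(-488) = -36844/11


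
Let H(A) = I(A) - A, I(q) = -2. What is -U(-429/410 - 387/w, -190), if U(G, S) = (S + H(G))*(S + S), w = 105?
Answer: -20423442/287 ≈ -71162.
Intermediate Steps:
H(A) = -2 - A
U(G, S) = 2*S*(-2 + S - G) (U(G, S) = (S + (-2 - G))*(S + S) = (-2 + S - G)*(2*S) = 2*S*(-2 + S - G))
-U(-429/410 - 387/w, -190) = -2*(-190)*(-2 - 190 - (-429/410 - 387/105)) = -2*(-190)*(-2 - 190 - (-429*1/410 - 387*1/105)) = -2*(-190)*(-2 - 190 - (-429/410 - 129/35)) = -2*(-190)*(-2 - 190 - 1*(-13581/2870)) = -2*(-190)*(-2 - 190 + 13581/2870) = -2*(-190)*(-537459)/2870 = -1*20423442/287 = -20423442/287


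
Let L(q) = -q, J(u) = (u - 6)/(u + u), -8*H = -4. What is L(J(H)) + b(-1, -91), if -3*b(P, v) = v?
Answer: 215/6 ≈ 35.833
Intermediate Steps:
b(P, v) = -v/3
H = ½ (H = -⅛*(-4) = ½ ≈ 0.50000)
J(u) = (-6 + u)/(2*u) (J(u) = (-6 + u)/((2*u)) = (-6 + u)*(1/(2*u)) = (-6 + u)/(2*u))
L(J(H)) + b(-1, -91) = -(-6 + ½)/(2*½) - ⅓*(-91) = -2*(-11)/(2*2) + 91/3 = -1*(-11/2) + 91/3 = 11/2 + 91/3 = 215/6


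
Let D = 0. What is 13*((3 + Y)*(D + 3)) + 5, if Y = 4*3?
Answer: 590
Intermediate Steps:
Y = 12
13*((3 + Y)*(D + 3)) + 5 = 13*((3 + 12)*(0 + 3)) + 5 = 13*(15*3) + 5 = 13*45 + 5 = 585 + 5 = 590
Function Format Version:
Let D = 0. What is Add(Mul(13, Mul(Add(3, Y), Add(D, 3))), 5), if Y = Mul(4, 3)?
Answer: 590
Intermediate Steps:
Y = 12
Add(Mul(13, Mul(Add(3, Y), Add(D, 3))), 5) = Add(Mul(13, Mul(Add(3, 12), Add(0, 3))), 5) = Add(Mul(13, Mul(15, 3)), 5) = Add(Mul(13, 45), 5) = Add(585, 5) = 590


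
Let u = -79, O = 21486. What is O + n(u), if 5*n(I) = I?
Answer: 107351/5 ≈ 21470.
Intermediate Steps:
n(I) = I/5
O + n(u) = 21486 + (1/5)*(-79) = 21486 - 79/5 = 107351/5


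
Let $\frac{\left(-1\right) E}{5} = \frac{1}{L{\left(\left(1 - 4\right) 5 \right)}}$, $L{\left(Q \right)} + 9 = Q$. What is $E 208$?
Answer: $\frac{130}{3} \approx 43.333$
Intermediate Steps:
$L{\left(Q \right)} = -9 + Q$
$E = \frac{5}{24}$ ($E = - \frac{5}{-9 + \left(1 - 4\right) 5} = - \frac{5}{-9 - 15} = - \frac{5}{-24} = \left(-5\right) \left(- \frac{1}{24}\right) = \frac{5}{24} \approx 0.20833$)
$E 208 = \frac{5}{24} \cdot 208 = \frac{130}{3}$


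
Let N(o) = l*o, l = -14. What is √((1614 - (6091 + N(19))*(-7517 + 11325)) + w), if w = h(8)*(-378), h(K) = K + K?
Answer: I*√22186034 ≈ 4710.2*I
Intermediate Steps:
N(o) = -14*o
h(K) = 2*K
w = -6048 (w = (2*8)*(-378) = 16*(-378) = -6048)
√((1614 - (6091 + N(19))*(-7517 + 11325)) + w) = √((1614 - (6091 - 14*19)*(-7517 + 11325)) - 6048) = √((1614 - (6091 - 266)*3808) - 6048) = √((1614 - 5825*3808) - 6048) = √((1614 - 1*22181600) - 6048) = √((1614 - 22181600) - 6048) = √(-22179986 - 6048) = √(-22186034) = I*√22186034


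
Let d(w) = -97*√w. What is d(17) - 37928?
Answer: -37928 - 97*√17 ≈ -38328.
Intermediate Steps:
d(17) - 37928 = -97*√17 - 37928 = -37928 - 97*√17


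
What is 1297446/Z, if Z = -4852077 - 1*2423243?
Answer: -648723/3637660 ≈ -0.17834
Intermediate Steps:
Z = -7275320 (Z = -4852077 - 2423243 = -7275320)
1297446/Z = 1297446/(-7275320) = 1297446*(-1/7275320) = -648723/3637660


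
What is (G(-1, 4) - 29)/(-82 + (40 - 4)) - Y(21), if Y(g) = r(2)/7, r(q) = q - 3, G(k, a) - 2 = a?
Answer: 9/14 ≈ 0.64286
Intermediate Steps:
G(k, a) = 2 + a
r(q) = -3 + q
Y(g) = -1/7 (Y(g) = (-3 + 2)/7 = -1*1/7 = -1/7)
(G(-1, 4) - 29)/(-82 + (40 - 4)) - Y(21) = ((2 + 4) - 29)/(-82 + (40 - 4)) - 1*(-1/7) = (6 - 29)/(-82 + 36) + 1/7 = -23/(-46) + 1/7 = -23*(-1/46) + 1/7 = 1/2 + 1/7 = 9/14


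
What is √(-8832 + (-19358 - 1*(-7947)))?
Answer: I*√20243 ≈ 142.28*I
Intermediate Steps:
√(-8832 + (-19358 - 1*(-7947))) = √(-8832 + (-19358 + 7947)) = √(-8832 - 11411) = √(-20243) = I*√20243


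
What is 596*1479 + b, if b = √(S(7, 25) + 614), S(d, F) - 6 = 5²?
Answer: 881484 + √645 ≈ 8.8151e+5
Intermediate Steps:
S(d, F) = 31 (S(d, F) = 6 + 5² = 6 + 25 = 31)
b = √645 (b = √(31 + 614) = √645 ≈ 25.397)
596*1479 + b = 596*1479 + √645 = 881484 + √645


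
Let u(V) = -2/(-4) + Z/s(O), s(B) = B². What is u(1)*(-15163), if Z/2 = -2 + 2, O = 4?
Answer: -15163/2 ≈ -7581.5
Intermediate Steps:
Z = 0 (Z = 2*(-2 + 2) = 2*0 = 0)
u(V) = ½ (u(V) = -2/(-4) + 0/(4²) = -2*(-¼) + 0/16 = ½ + 0*(1/16) = ½ + 0 = ½)
u(1)*(-15163) = (½)*(-15163) = -15163/2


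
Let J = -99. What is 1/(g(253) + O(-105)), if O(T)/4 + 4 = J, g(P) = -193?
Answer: -1/605 ≈ -0.0016529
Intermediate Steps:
O(T) = -412 (O(T) = -16 + 4*(-99) = -16 - 396 = -412)
1/(g(253) + O(-105)) = 1/(-193 - 412) = 1/(-605) = -1/605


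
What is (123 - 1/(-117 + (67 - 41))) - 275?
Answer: -13831/91 ≈ -151.99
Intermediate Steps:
(123 - 1/(-117 + (67 - 41))) - 275 = (123 - 1/(-117 + 26)) - 275 = (123 - 1/(-91)) - 275 = (123 - 1*(-1/91)) - 275 = (123 + 1/91) - 275 = 11194/91 - 275 = -13831/91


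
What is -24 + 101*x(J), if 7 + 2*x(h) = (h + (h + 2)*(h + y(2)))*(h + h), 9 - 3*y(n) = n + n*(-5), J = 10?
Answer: 399205/2 ≈ 1.9960e+5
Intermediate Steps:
y(n) = 3 + 4*n/3 (y(n) = 3 - (n + n*(-5))/3 = 3 - (n - 5*n)/3 = 3 - (-4)*n/3 = 3 + 4*n/3)
x(h) = -7/2 + h*(h + (2 + h)*(17/3 + h)) (x(h) = -7/2 + ((h + (h + 2)*(h + (3 + (4/3)*2)))*(h + h))/2 = -7/2 + ((h + (2 + h)*(h + (3 + 8/3)))*(2*h))/2 = -7/2 + ((h + (2 + h)*(h + 17/3))*(2*h))/2 = -7/2 + ((h + (2 + h)*(17/3 + h))*(2*h))/2 = -7/2 + (2*h*(h + (2 + h)*(17/3 + h)))/2 = -7/2 + h*(h + (2 + h)*(17/3 + h)))
-24 + 101*x(J) = -24 + 101*(-7/2 + 10**3 + (26/3)*10**2 + (34/3)*10) = -24 + 101*(-7/2 + 1000 + (26/3)*100 + 340/3) = -24 + 101*(-7/2 + 1000 + 2600/3 + 340/3) = -24 + 101*(3953/2) = -24 + 399253/2 = 399205/2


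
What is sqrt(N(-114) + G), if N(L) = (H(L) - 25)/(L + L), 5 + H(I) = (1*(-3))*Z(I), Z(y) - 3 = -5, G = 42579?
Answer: 13*sqrt(90953)/19 ≈ 206.35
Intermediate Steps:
Z(y) = -2 (Z(y) = 3 - 5 = -2)
H(I) = 1 (H(I) = -5 + (1*(-3))*(-2) = -5 - 3*(-2) = -5 + 6 = 1)
N(L) = -12/L (N(L) = (1 - 25)/(L + L) = -24*1/(2*L) = -12/L)
sqrt(N(-114) + G) = sqrt(-12/(-114) + 42579) = sqrt(-12*(-1/114) + 42579) = sqrt(2/19 + 42579) = sqrt(809003/19) = 13*sqrt(90953)/19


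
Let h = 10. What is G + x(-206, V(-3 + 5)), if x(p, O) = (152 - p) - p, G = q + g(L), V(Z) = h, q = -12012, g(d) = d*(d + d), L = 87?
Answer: 3690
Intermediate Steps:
g(d) = 2*d² (g(d) = d*(2*d) = 2*d²)
V(Z) = 10
G = 3126 (G = -12012 + 2*87² = -12012 + 2*7569 = -12012 + 15138 = 3126)
x(p, O) = 152 - 2*p
G + x(-206, V(-3 + 5)) = 3126 + (152 - 2*(-206)) = 3126 + (152 + 412) = 3126 + 564 = 3690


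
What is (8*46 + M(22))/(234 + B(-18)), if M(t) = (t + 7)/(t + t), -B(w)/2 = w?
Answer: 5407/3960 ≈ 1.3654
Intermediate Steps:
B(w) = -2*w
M(t) = (7 + t)/(2*t) (M(t) = (7 + t)/((2*t)) = (7 + t)*(1/(2*t)) = (7 + t)/(2*t))
(8*46 + M(22))/(234 + B(-18)) = (8*46 + (½)*(7 + 22)/22)/(234 - 2*(-18)) = (368 + (½)*(1/22)*29)/(234 + 36) = (368 + 29/44)/270 = (16221/44)*(1/270) = 5407/3960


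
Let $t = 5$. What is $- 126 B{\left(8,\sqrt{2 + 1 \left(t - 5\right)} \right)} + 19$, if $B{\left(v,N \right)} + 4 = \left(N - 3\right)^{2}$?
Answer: $-863 + 756 \sqrt{2} \approx 206.15$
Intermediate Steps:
$B{\left(v,N \right)} = -4 + \left(-3 + N\right)^{2}$ ($B{\left(v,N \right)} = -4 + \left(N - 3\right)^{2} = -4 + \left(-3 + N\right)^{2}$)
$- 126 B{\left(8,\sqrt{2 + 1 \left(t - 5\right)} \right)} + 19 = - 126 \left(-4 + \left(-3 + \sqrt{2 + 1 \left(5 - 5\right)}\right)^{2}\right) + 19 = - 126 \left(-4 + \left(-3 + \sqrt{2 + 1 \cdot 0}\right)^{2}\right) + 19 = - 126 \left(-4 + \left(-3 + \sqrt{2 + 0}\right)^{2}\right) + 19 = - 126 \left(-4 + \left(-3 + \sqrt{2}\right)^{2}\right) + 19 = \left(504 - 126 \left(-3 + \sqrt{2}\right)^{2}\right) + 19 = 523 - 126 \left(-3 + \sqrt{2}\right)^{2}$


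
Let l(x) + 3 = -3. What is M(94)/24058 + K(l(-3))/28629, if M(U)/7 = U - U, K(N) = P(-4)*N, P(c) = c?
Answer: 8/9543 ≈ 0.00083831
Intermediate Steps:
l(x) = -6 (l(x) = -3 - 3 = -6)
K(N) = -4*N
M(U) = 0 (M(U) = 7*(U - U) = 7*0 = 0)
M(94)/24058 + K(l(-3))/28629 = 0/24058 - 4*(-6)/28629 = 0*(1/24058) + 24*(1/28629) = 0 + 8/9543 = 8/9543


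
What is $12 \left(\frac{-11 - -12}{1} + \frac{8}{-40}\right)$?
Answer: $\frac{48}{5} \approx 9.6$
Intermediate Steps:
$12 \left(\frac{-11 - -12}{1} + \frac{8}{-40}\right) = 12 \left(\left(-11 + 12\right) 1 + 8 \left(- \frac{1}{40}\right)\right) = 12 \left(1 \cdot 1 - \frac{1}{5}\right) = 12 \left(1 - \frac{1}{5}\right) = 12 \cdot \frac{4}{5} = \frac{48}{5}$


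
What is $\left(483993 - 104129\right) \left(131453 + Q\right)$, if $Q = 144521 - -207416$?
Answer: $183622458960$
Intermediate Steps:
$Q = 351937$ ($Q = 144521 + 207416 = 351937$)
$\left(483993 - 104129\right) \left(131453 + Q\right) = \left(483993 - 104129\right) \left(131453 + 351937\right) = 379864 \cdot 483390 = 183622458960$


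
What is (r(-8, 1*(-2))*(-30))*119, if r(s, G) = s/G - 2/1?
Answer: -7140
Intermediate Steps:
r(s, G) = -2 + s/G (r(s, G) = s/G - 2*1 = s/G - 2 = -2 + s/G)
(r(-8, 1*(-2))*(-30))*119 = ((-2 - 8/(1*(-2)))*(-30))*119 = ((-2 - 8/(-2))*(-30))*119 = ((-2 - 8*(-1/2))*(-30))*119 = ((-2 + 4)*(-30))*119 = (2*(-30))*119 = -60*119 = -7140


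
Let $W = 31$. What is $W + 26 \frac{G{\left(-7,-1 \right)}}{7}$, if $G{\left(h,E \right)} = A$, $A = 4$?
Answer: $\frac{321}{7} \approx 45.857$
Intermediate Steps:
$G{\left(h,E \right)} = 4$
$W + 26 \frac{G{\left(-7,-1 \right)}}{7} = 31 + 26 \cdot \frac{4}{7} = 31 + \frac{104}{7} = \frac{321}{7}$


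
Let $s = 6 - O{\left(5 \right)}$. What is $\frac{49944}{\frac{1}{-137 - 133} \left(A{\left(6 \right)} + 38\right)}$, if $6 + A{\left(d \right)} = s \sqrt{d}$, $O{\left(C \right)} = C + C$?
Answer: $- \frac{13484880}{29} - \frac{1685610 \sqrt{6}}{29} \approx -6.0737 \cdot 10^{5}$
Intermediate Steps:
$O{\left(C \right)} = 2 C$
$s = -4$ ($s = 6 - 2 \cdot 5 = 6 - 10 = -4$)
$A{\left(d \right)} = -6 - 4 \sqrt{d}$
$\frac{49944}{\frac{1}{-137 - 133} \left(A{\left(6 \right)} + 38\right)} = \frac{49944}{\frac{1}{-137 - 133} \left(\left(-6 - 4 \sqrt{6}\right) + 38\right)} = \frac{49944}{\frac{1}{-270} \left(32 - 4 \sqrt{6}\right)} = \frac{49944}{\left(- \frac{1}{270}\right) \left(32 - 4 \sqrt{6}\right)} = \frac{49944}{- \frac{16}{135} + \frac{2 \sqrt{6}}{135}}$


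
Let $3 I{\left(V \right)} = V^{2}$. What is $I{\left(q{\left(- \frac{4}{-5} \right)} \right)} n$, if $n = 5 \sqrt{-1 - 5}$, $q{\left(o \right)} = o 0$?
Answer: $0$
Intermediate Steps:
$q{\left(o \right)} = 0$
$I{\left(V \right)} = \frac{V^{2}}{3}$
$n = 5 i \sqrt{6}$ ($n = 5 \sqrt{-6} = 5 i \sqrt{6} \approx 12.247 i$)
$I{\left(q{\left(- \frac{4}{-5} \right)} \right)} n = \frac{0^{2}}{3} \cdot 5 i \sqrt{6} = \frac{1}{3} \cdot 0 \cdot 5 i \sqrt{6} = 0 \cdot 5 i \sqrt{6} = 0$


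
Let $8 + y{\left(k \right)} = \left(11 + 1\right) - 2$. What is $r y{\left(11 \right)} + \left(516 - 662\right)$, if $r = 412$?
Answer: $678$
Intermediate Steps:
$y{\left(k \right)} = 2$ ($y{\left(k \right)} = -8 + \left(\left(11 + 1\right) - 2\right) = -8 + \left(12 - 2\right) = -8 + 10 = 2$)
$r y{\left(11 \right)} + \left(516 - 662\right) = 412 \cdot 2 + \left(516 - 662\right) = 824 + \left(516 - 662\right) = 824 - 146 = 678$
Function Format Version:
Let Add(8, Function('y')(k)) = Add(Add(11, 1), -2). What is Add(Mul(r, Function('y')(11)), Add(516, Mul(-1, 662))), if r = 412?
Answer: 678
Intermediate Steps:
Function('y')(k) = 2 (Function('y')(k) = Add(-8, Add(Add(11, 1), -2)) = Add(-8, Add(12, -2)) = Add(-8, 10) = 2)
Add(Mul(r, Function('y')(11)), Add(516, Mul(-1, 662))) = Add(Mul(412, 2), Add(516, Mul(-1, 662))) = Add(824, Add(516, -662)) = Add(824, -146) = 678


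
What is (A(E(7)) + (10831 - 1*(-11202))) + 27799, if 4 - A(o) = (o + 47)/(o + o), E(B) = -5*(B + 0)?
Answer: 1744266/35 ≈ 49836.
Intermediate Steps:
E(B) = -5*B
A(o) = 4 - (47 + o)/(2*o) (A(o) = 4 - (o + 47)/(o + o) = 4 - (47 + o)/(2*o))
(A(E(7)) + (10831 - 1*(-11202))) + 27799 = ((-47 + 7*(-5*7))/(2*((-5*7))) + (10831 - 1*(-11202))) + 27799 = ((½)*(-47 + 7*(-35))/(-35) + (10831 + 11202)) + 27799 = ((½)*(-1/35)*(-47 - 245) + 22033) + 27799 = ((½)*(-1/35)*(-292) + 22033) + 27799 = (146/35 + 22033) + 27799 = 771301/35 + 27799 = 1744266/35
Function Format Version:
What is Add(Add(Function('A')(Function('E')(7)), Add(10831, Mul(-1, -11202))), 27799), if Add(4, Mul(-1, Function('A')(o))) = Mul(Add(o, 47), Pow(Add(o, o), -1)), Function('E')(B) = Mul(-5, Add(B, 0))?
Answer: Rational(1744266, 35) ≈ 49836.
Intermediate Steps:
Function('E')(B) = Mul(-5, B)
Function('A')(o) = Add(4, Mul(Rational(-1, 2), Pow(o, -1), Add(47, o))) (Function('A')(o) = Add(4, Mul(-1, Mul(Add(o, 47), Pow(Add(o, o), -1)))) = Add(4, Mul(-1, Mul(Add(47, o), Pow(Mul(2, o), -1)))) = Add(4, Mul(-1, Mul(Add(47, o), Mul(Rational(1, 2), Pow(o, -1))))) = Add(4, Mul(-1, Mul(Rational(1, 2), Pow(o, -1), Add(47, o)))) = Add(4, Mul(Rational(-1, 2), Pow(o, -1), Add(47, o))))
Add(Add(Function('A')(Function('E')(7)), Add(10831, Mul(-1, -11202))), 27799) = Add(Add(Mul(Rational(1, 2), Pow(Mul(-5, 7), -1), Add(-47, Mul(7, Mul(-5, 7)))), Add(10831, Mul(-1, -11202))), 27799) = Add(Add(Mul(Rational(1, 2), Pow(-35, -1), Add(-47, Mul(7, -35))), Add(10831, 11202)), 27799) = Add(Add(Mul(Rational(1, 2), Rational(-1, 35), Add(-47, -245)), 22033), 27799) = Add(Add(Mul(Rational(1, 2), Rational(-1, 35), -292), 22033), 27799) = Add(Add(Rational(146, 35), 22033), 27799) = Add(Rational(771301, 35), 27799) = Rational(1744266, 35)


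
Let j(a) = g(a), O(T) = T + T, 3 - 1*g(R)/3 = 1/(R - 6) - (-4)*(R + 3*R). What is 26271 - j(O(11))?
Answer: 437091/16 ≈ 27318.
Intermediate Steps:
g(R) = 9 - 48*R - 3/(-6 + R) (g(R) = 9 - 3*(1/(R - 6) - (-4)*(R + 3*R)) = 9 - 3*(1/(-6 + R) - (-4)*4*R) = 9 - 3*(1/(-6 + R) - (-16)*R) = 9 - 3*(1/(-6 + R) + 16*R) = 9 + (-48*R - 3/(-6 + R)) = 9 - 48*R - 3/(-6 + R))
O(T) = 2*T
j(a) = 3*(-19 - 16*a² + 99*a)/(-6 + a)
26271 - j(O(11)) = 26271 - 3*(-19 - 16*(2*11)² + 99*(2*11))/(-6 + 2*11) = 26271 - 3*(-19 - 16*22² + 99*22)/(-6 + 22) = 26271 - 3*(-19 - 16*484 + 2178)/16 = 26271 - 3*(-19 - 7744 + 2178)/16 = 26271 - 3*(-5585)/16 = 26271 - 1*(-16755/16) = 26271 + 16755/16 = 437091/16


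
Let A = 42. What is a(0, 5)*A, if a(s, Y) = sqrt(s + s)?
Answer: 0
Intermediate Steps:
a(s, Y) = sqrt(2)*sqrt(s) (a(s, Y) = sqrt(2*s) = sqrt(2)*sqrt(s))
a(0, 5)*A = (sqrt(2)*sqrt(0))*42 = (sqrt(2)*0)*42 = 0*42 = 0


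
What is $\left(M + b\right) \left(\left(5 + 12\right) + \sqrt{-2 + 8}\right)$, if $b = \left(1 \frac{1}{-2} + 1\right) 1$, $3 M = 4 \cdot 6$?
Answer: $\frac{289}{2} + \frac{17 \sqrt{6}}{2} \approx 165.32$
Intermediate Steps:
$M = 8$ ($M = \frac{4 \cdot 6}{3} = \frac{1}{3} \cdot 24 = 8$)
$b = \frac{1}{2}$ ($b = \left(1 \left(- \frac{1}{2}\right) + 1\right) 1 = \left(- \frac{1}{2} + 1\right) 1 = \frac{1}{2} \cdot 1 = \frac{1}{2} \approx 0.5$)
$\left(M + b\right) \left(\left(5 + 12\right) + \sqrt{-2 + 8}\right) = \left(8 + \frac{1}{2}\right) \left(\left(5 + 12\right) + \sqrt{-2 + 8}\right) = \frac{17 \left(17 + \sqrt{6}\right)}{2} = \frac{289}{2} + \frac{17 \sqrt{6}}{2}$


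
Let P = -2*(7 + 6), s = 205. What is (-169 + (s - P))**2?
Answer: 3844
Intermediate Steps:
P = -26 (P = -2*13 = -26)
(-169 + (s - P))**2 = (-169 + (205 - 1*(-26)))**2 = (-169 + (205 + 26))**2 = (-169 + 231)**2 = 62**2 = 3844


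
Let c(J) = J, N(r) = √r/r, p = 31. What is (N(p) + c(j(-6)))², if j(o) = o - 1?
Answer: (217 - √31)²/961 ≈ 46.518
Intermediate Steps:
N(r) = r^(-½)
j(o) = -1 + o
(N(p) + c(j(-6)))² = (31^(-½) + (-1 - 6))² = (√31/31 - 7)² = (-7 + √31/31)²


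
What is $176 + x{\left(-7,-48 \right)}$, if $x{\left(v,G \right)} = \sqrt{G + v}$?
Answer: $176 + i \sqrt{55} \approx 176.0 + 7.4162 i$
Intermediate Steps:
$176 + x{\left(-7,-48 \right)} = 176 + \sqrt{-48 - 7} = 176 + \sqrt{-55} = 176 + i \sqrt{55}$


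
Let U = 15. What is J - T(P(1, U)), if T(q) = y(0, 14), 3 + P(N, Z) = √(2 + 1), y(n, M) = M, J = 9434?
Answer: 9420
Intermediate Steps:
P(N, Z) = -3 + √3 (P(N, Z) = -3 + √(2 + 1) = -3 + √3)
T(q) = 14
J - T(P(1, U)) = 9434 - 1*14 = 9434 - 14 = 9420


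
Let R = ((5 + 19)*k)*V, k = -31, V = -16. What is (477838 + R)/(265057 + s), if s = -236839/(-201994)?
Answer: 98924945548/53540160497 ≈ 1.8477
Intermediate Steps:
s = 236839/201994 (s = -236839*(-1/201994) = 236839/201994 ≈ 1.1725)
R = 11904 (R = ((5 + 19)*(-31))*(-16) = (24*(-31))*(-16) = -744*(-16) = 11904)
(477838 + R)/(265057 + s) = (477838 + 11904)/(265057 + 236839/201994) = 489742/(53540160497/201994) = 489742*(201994/53540160497) = 98924945548/53540160497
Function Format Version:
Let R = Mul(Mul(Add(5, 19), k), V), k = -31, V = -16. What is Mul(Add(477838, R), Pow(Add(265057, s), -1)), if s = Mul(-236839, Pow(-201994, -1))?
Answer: Rational(98924945548, 53540160497) ≈ 1.8477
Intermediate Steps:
s = Rational(236839, 201994) (s = Mul(-236839, Rational(-1, 201994)) = Rational(236839, 201994) ≈ 1.1725)
R = 11904 (R = Mul(Mul(Add(5, 19), -31), -16) = Mul(Mul(24, -31), -16) = Mul(-744, -16) = 11904)
Mul(Add(477838, R), Pow(Add(265057, s), -1)) = Mul(Add(477838, 11904), Pow(Add(265057, Rational(236839, 201994)), -1)) = Mul(489742, Pow(Rational(53540160497, 201994), -1)) = Mul(489742, Rational(201994, 53540160497)) = Rational(98924945548, 53540160497)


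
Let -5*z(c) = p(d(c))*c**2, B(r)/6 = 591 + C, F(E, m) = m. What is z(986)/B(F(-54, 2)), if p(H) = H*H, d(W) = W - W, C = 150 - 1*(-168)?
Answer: 0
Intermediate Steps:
C = 318 (C = 150 + 168 = 318)
d(W) = 0
B(r) = 5454 (B(r) = 6*(591 + 318) = 6*909 = 5454)
p(H) = H**2
z(c) = 0 (z(c) = -0**2*c**2/5 = -0*c**2 = -1/5*0 = 0)
z(986)/B(F(-54, 2)) = 0/5454 = 0*(1/5454) = 0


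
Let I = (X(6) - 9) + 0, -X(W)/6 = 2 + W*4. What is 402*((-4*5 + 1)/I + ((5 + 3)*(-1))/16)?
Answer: -8509/55 ≈ -154.71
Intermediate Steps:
X(W) = -12 - 24*W (X(W) = -6*(2 + W*4) = -6*(2 + 4*W) = -12 - 24*W)
I = -165 (I = ((-12 - 24*6) - 9) + 0 = ((-12 - 144) - 9) + 0 = (-156 - 9) + 0 = -165 + 0 = -165)
402*((-4*5 + 1)/I + ((5 + 3)*(-1))/16) = 402*((-4*5 + 1)/(-165) + ((5 + 3)*(-1))/16) = 402*((-20 + 1)*(-1/165) + (8*(-1))*(1/16)) = 402*(-19*(-1/165) - 8*1/16) = 402*(19/165 - 1/2) = 402*(-127/330) = -8509/55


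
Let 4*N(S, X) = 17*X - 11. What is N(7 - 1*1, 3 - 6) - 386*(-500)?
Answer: 385969/2 ≈ 1.9298e+5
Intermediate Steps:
N(S, X) = -11/4 + 17*X/4 (N(S, X) = (17*X - 11)/4 = (-11 + 17*X)/4 = -11/4 + 17*X/4)
N(7 - 1*1, 3 - 6) - 386*(-500) = (-11/4 + 17*(3 - 6)/4) - 386*(-500) = (-11/4 + (17/4)*(-3)) + 193000 = (-11/4 - 51/4) + 193000 = -31/2 + 193000 = 385969/2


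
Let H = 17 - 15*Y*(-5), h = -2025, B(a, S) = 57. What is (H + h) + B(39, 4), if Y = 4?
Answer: -1651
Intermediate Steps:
H = 317 (H = 17 - 60*(-5) = 17 - 15*(-20) = 17 + 300 = 317)
(H + h) + B(39, 4) = (317 - 2025) + 57 = -1708 + 57 = -1651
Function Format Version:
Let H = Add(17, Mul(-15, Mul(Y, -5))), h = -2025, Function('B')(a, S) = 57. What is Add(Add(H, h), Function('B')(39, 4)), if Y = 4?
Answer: -1651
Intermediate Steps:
H = 317 (H = Add(17, Mul(-15, Mul(4, -5))) = Add(17, Mul(-15, -20)) = Add(17, 300) = 317)
Add(Add(H, h), Function('B')(39, 4)) = Add(Add(317, -2025), 57) = Add(-1708, 57) = -1651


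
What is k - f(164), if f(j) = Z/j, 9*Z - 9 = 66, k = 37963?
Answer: 18677771/492 ≈ 37963.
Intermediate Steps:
Z = 25/3 (Z = 1 + (⅑)*66 = 1 + 22/3 = 25/3 ≈ 8.3333)
f(j) = 25/(3*j)
k - f(164) = 37963 - 25/(3*164) = 37963 - 1*25/492 = 37963 - 25/492 = 18677771/492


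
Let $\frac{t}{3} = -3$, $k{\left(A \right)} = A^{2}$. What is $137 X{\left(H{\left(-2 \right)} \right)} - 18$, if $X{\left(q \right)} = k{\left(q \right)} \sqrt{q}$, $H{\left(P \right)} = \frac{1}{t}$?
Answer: $-18 + \frac{137 i}{243} \approx -18.0 + 0.56379 i$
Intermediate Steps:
$t = -9$ ($t = 3 \left(-3\right) = -9$)
$H{\left(P \right)} = - \frac{1}{9}$ ($H{\left(P \right)} = \frac{1}{-9} = - \frac{1}{9}$)
$X{\left(q \right)} = q^{\frac{5}{2}}$ ($X{\left(q \right)} = q^{2} \sqrt{q} = q^{\frac{5}{2}}$)
$137 X{\left(H{\left(-2 \right)} \right)} - 18 = 137 \left(- \frac{1}{9}\right)^{\frac{5}{2}} - 18 = 137 \frac{i}{243} - 18 = \frac{137 i}{243} - 18 = -18 + \frac{137 i}{243}$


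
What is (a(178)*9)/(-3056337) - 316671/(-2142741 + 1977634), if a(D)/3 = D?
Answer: 107451087765/56069181451 ≈ 1.9164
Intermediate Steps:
a(D) = 3*D
(a(178)*9)/(-3056337) - 316671/(-2142741 + 1977634) = ((3*178)*9)/(-3056337) - 316671/(-2142741 + 1977634) = (534*9)*(-1/3056337) - 316671/(-165107) = 4806*(-1/3056337) - 316671*(-1/165107) = -534/339593 + 316671/165107 = 107451087765/56069181451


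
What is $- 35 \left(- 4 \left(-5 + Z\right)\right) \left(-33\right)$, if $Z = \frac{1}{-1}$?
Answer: $27720$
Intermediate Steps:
$Z = -1$
$- 35 \left(- 4 \left(-5 + Z\right)\right) \left(-33\right) = - 35 \left(- 4 \left(-5 - 1\right)\right) \left(-33\right) = - 35 \left(\left(-4\right) \left(-6\right)\right) \left(-33\right) = \left(-35\right) 24 \left(-33\right) = \left(-840\right) \left(-33\right) = 27720$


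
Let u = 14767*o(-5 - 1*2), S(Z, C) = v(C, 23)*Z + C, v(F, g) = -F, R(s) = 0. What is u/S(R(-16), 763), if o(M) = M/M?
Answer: 14767/763 ≈ 19.354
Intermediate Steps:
o(M) = 1
S(Z, C) = C - C*Z (S(Z, C) = (-C)*Z + C = -C*Z + C = C - C*Z)
u = 14767 (u = 14767*1 = 14767)
u/S(R(-16), 763) = 14767/((763*(1 - 1*0))) = 14767/((763*(1 + 0))) = 14767/((763*1)) = 14767/763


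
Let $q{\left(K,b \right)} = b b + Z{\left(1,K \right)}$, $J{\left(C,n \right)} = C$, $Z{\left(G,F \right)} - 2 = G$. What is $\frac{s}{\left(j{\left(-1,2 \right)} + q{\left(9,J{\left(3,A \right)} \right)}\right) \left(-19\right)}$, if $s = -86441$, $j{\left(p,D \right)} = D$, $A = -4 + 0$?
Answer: $\frac{86441}{266} \approx 324.97$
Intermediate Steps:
$A = -4$
$Z{\left(G,F \right)} = 2 + G$
$q{\left(K,b \right)} = 3 + b^{2}$ ($q{\left(K,b \right)} = b b + \left(2 + 1\right) = b^{2} + 3 = 3 + b^{2}$)
$\frac{s}{\left(j{\left(-1,2 \right)} + q{\left(9,J{\left(3,A \right)} \right)}\right) \left(-19\right)} = - \frac{86441}{\left(2 + \left(3 + 3^{2}\right)\right) \left(-19\right)} = - \frac{86441}{\left(2 + \left(3 + 9\right)\right) \left(-19\right)} = - \frac{86441}{\left(2 + 12\right) \left(-19\right)} = - \frac{86441}{14 \left(-19\right)} = - \frac{86441}{-266} = \left(-86441\right) \left(- \frac{1}{266}\right) = \frac{86441}{266}$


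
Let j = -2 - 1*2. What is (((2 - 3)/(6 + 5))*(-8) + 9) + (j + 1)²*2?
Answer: 305/11 ≈ 27.727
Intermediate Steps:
j = -4 (j = -2 - 2 = -4)
(((2 - 3)/(6 + 5))*(-8) + 9) + (j + 1)²*2 = (((2 - 3)/(6 + 5))*(-8) + 9) + (-4 + 1)²*2 = (-1/11*(-8) + 9) + (-3)²*2 = (-1*1/11*(-8) + 9) + 9*2 = (-1/11*(-8) + 9) + 18 = (8/11 + 9) + 18 = 107/11 + 18 = 305/11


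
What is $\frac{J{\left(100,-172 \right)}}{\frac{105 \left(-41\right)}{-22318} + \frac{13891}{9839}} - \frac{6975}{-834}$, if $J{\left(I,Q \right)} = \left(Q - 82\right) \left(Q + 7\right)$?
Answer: $\frac{232656428464335}{8905508434} \approx 26125.0$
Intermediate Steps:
$J{\left(I,Q \right)} = \left(-82 + Q\right) \left(7 + Q\right)$
$\frac{J{\left(100,-172 \right)}}{\frac{105 \left(-41\right)}{-22318} + \frac{13891}{9839}} - \frac{6975}{-834} = \frac{-574 + \left(-172\right)^{2} - -12900}{\frac{105 \left(-41\right)}{-22318} + \frac{13891}{9839}} - \frac{6975}{-834} = \frac{-574 + 29584 + 12900}{\left(-4305\right) \left(- \frac{1}{22318}\right) + 13891 \cdot \frac{1}{9839}} - - \frac{2325}{278} = \frac{41910}{\frac{4305}{22318} + \frac{13891}{9839}} + \frac{2325}{278} = \frac{41910}{\frac{352376233}{219586802}} + \frac{2325}{278} = 41910 \cdot \frac{219586802}{352376233} + \frac{2325}{278} = \frac{836625715620}{32034203} + \frac{2325}{278} = \frac{232656428464335}{8905508434}$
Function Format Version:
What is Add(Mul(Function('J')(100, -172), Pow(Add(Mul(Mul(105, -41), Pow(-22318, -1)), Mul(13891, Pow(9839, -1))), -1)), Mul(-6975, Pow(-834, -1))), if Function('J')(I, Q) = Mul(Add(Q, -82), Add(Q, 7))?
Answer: Rational(232656428464335, 8905508434) ≈ 26125.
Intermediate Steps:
Function('J')(I, Q) = Mul(Add(-82, Q), Add(7, Q))
Add(Mul(Function('J')(100, -172), Pow(Add(Mul(Mul(105, -41), Pow(-22318, -1)), Mul(13891, Pow(9839, -1))), -1)), Mul(-6975, Pow(-834, -1))) = Add(Mul(Add(-574, Pow(-172, 2), Mul(-75, -172)), Pow(Add(Mul(Mul(105, -41), Pow(-22318, -1)), Mul(13891, Pow(9839, -1))), -1)), Mul(-6975, Pow(-834, -1))) = Add(Mul(Add(-574, 29584, 12900), Pow(Add(Mul(-4305, Rational(-1, 22318)), Mul(13891, Rational(1, 9839))), -1)), Mul(-6975, Rational(-1, 834))) = Add(Mul(41910, Pow(Add(Rational(4305, 22318), Rational(13891, 9839)), -1)), Rational(2325, 278)) = Add(Mul(41910, Pow(Rational(352376233, 219586802), -1)), Rational(2325, 278)) = Add(Mul(41910, Rational(219586802, 352376233)), Rational(2325, 278)) = Add(Rational(836625715620, 32034203), Rational(2325, 278)) = Rational(232656428464335, 8905508434)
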